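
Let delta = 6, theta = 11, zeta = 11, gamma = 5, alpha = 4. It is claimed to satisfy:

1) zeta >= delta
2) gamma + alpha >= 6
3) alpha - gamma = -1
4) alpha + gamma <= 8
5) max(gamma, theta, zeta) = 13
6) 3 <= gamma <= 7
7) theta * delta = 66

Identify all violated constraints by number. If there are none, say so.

Constraints 4, 5 are violated.

1) zeta = 11, delta = 6; 11 ≥ 6 — satisfied.
2) gamma + alpha = 5 + 4 = 9; 9 ≥ 6 — satisfied.
3) alpha - gamma = 4 - 5 = -1 — satisfied.
4) alpha + gamma = 4 + 5 = 9; 9 > 8, bound 8 not met — violated.
5) max(5, 11, 11) = 11, not 13 — violated.
6) gamma = 5 lies in [3, 7] — satisfied.
7) theta * delta = 11 * 6 = 66 — satisfied.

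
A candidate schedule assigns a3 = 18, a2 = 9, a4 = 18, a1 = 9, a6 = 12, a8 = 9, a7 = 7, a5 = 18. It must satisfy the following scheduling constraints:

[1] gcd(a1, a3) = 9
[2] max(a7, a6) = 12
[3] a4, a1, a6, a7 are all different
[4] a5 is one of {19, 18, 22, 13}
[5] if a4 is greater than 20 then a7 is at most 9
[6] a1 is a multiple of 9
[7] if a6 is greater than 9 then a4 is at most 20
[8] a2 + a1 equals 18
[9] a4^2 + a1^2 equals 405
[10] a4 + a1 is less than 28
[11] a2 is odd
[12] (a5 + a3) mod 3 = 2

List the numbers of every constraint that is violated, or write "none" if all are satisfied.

[1] gcd(9, 18) = 9  OK
[2] max(7, 12) = 12  OK
[3] values 18, 9, 12, 7 are pairwise distinct  OK
[4] a5 = 18 is in {19, 18, 22, 13}  OK
[5] a4 = 18, not > 20; antecedent false, conditional vacuously true  OK
[6] 9 / 9 = 1, so 9 divides 9  OK
[7] a6 = 12 > 9, so we need a4 ≤ 20; a4 = 18 ≤ 20  OK
[8] a2 + a1 = 9 + 9 = 18  OK
[9] a4^2 + a1^2 = 18^2 + 9^2 = 324 + 81 = 405  OK
[10] a4 + a1 = 18 + 9 = 27; 27 < 28  OK
[11] a2 = 9 is odd  OK
[12] a5 + a3 = 36; 36 mod 3 = 0, not 2  FAIL

The assignment fails constraint 12.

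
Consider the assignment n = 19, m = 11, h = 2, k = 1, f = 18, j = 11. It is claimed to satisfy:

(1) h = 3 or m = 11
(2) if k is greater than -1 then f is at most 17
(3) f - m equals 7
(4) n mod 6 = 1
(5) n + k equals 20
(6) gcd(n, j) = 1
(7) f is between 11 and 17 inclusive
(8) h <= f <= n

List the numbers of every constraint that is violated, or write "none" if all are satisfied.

(1) h = 2 ≠ 3, but m = 11 = 11 (second disjunct) — holds.
(2) k = 1 > -1, so we need f ≤ 17; but f = 18 > 17 — fails.
(3) f - m = 18 - 11 = 7 — holds.
(4) 19 mod 6 = 1 — holds.
(5) n + k = 19 + 1 = 20 — holds.
(6) gcd(19, 11) = 1 — holds.
(7) f = 18 is outside [11, 17] — fails.
(8) values 2 <= 18 <= 19 — holds.

Constraints 2 and 7 are violated.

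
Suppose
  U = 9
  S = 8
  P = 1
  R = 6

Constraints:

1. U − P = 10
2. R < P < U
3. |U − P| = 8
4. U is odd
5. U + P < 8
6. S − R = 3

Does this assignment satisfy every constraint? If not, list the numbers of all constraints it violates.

Violated: 1, 2, 5, and 6.

1. U − P = 9 − 1 = 8, not 10  false
2. values 6, 1, 9; R = 6 is not < P = 1  false
3. |9 − 1| = 8  true
4. U = 9 is odd  true
5. U + P = 9 + 1 = 10; 10 ≥ 8, bound 8 not met  false
6. S − R = 8 − 6 = 2, not 3  false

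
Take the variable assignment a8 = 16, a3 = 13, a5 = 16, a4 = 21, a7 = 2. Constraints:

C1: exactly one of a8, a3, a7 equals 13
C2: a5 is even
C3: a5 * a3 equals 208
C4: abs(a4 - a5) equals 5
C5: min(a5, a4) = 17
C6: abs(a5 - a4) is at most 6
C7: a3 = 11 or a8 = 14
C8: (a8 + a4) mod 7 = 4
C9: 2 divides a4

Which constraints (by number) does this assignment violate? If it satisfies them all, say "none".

C1: a8=16, a3=13, a7=2; 1 of them equals 13  yes
C2: a5 = 16 is even  yes
C3: a5 * a3 = 16 * 13 = 208  yes
C4: abs(21 - 16) = 5  yes
C5: min(16, 21) = 16, not 17  no
C6: abs(16 - 21) = 5; 5 ≤ 6  yes
C7: a3 = 13 ≠ 11 and a8 = 16 ≠ 14; both disjuncts false  no
C8: a8 + a4 = 37; 37 mod 7 = 2, not 4  no
C9: 21 = 2*10 + 1, so 2 does not divide 21  no

Constraints 5, 7, 8, 9 do not hold.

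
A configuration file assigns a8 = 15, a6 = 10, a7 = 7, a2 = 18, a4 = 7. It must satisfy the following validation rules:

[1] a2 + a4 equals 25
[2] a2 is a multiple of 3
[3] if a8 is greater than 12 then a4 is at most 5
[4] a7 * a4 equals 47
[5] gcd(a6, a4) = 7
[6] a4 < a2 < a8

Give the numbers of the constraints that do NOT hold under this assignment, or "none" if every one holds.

The assignment fails constraints 3, 4, 5, and 6.

[1] a2 + a4 = 18 + 7 = 25 — satisfied.
[2] 18 / 3 = 6, so 3 divides 18 — satisfied.
[3] a8 = 15 > 12, so we need a4 ≤ 5; but a4 = 7 > 5 — violated.
[4] a7 * a4 = 7 * 7 = 49, not 47 — violated.
[5] gcd(10, 7) = 1, not 7 — violated.
[6] values 7, 18, 15; a2 = 18 is not < a8 = 15 — violated.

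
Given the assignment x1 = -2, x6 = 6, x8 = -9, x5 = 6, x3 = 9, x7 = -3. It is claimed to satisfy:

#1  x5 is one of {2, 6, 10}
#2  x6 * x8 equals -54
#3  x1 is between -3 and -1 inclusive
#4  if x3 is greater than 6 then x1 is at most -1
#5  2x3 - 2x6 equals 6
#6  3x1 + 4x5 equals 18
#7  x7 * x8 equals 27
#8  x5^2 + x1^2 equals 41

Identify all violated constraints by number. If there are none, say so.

#1 x5 = 6 is in {2, 6, 10}  ✔
#2 x6 * x8 = 6 * (-9) = -54  ✔
#3 x1 = -2 lies in [-3, -1]  ✔
#4 x3 = 9 > 6, so we need x1 ≤ -1; x1 = -2 ≤ -1  ✔
#5 2x3 - 2x6 = 2(9) - 2(6) = 6  ✔
#6 3x1 + 4x5 = 3(-2) + 4(6) = 18  ✔
#7 x7 * x8 = -3 * (-9) = 27  ✔
#8 x5^2 + x1^2 = 6^2 + (-2)^2 = 36 + 4 = 40, not 41  ✘

Constraint 8 does not hold.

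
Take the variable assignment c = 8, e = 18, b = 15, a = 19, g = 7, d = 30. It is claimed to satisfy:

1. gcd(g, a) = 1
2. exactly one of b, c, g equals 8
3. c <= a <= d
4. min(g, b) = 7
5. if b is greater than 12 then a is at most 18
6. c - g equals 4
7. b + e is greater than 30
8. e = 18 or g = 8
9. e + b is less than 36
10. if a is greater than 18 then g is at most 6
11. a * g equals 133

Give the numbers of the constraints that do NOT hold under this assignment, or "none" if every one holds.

No — constraints 5, 6, and 10 are not satisfied.

1. gcd(7, 19) = 1 — holds.
2. b=15, c=8, g=7; 1 of them equals 8 — holds.
3. values 8 <= 19 <= 30 — holds.
4. min(7, 15) = 7 — holds.
5. b = 15 > 12, so we need a ≤ 18; but a = 19 > 18 — does not hold.
6. c - g = 8 - 7 = 1, not 4 — does not hold.
7. b + e = 15 + 18 = 33; 33 > 30 — holds.
8. e = 18 = 18 (first disjunct) — holds.
9. e + b = 18 + 15 = 33; 33 < 36 — holds.
10. a = 19 > 18, so we need g ≤ 6; but g = 7 > 6 — does not hold.
11. a * g = 19 * 7 = 133 — holds.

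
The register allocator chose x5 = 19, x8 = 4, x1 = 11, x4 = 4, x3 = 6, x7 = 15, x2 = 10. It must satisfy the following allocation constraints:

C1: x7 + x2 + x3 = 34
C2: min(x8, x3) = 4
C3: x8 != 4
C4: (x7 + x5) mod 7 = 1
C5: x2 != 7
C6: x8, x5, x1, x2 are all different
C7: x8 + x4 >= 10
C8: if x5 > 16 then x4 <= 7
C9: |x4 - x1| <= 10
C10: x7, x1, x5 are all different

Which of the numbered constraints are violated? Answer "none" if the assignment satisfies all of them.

Constraints 1, 3, 4, and 7 are violated.

C1: x7 + x2 + x3 = 15 + 10 + 6 = 31, not 34 — fails.
C2: min(4, 6) = 4 — holds.
C3: x8 = 4, but 4 is required to differ — fails.
C4: x7 + x5 = 34; 34 mod 7 = 6, not 1 — fails.
C5: x2 = 10, and 10 ≠ 7 — holds.
C6: values 4, 19, 11, 10 are pairwise distinct — holds.
C7: x8 + x4 = 4 + 4 = 8; 8 < 10, bound 10 not met — fails.
C8: x5 = 19 > 16, so we need x4 ≤ 7; x4 = 4 ≤ 7 — holds.
C9: |4 - 11| = 7; 7 ≤ 10 — holds.
C10: values 15, 11, 19 are pairwise distinct — holds.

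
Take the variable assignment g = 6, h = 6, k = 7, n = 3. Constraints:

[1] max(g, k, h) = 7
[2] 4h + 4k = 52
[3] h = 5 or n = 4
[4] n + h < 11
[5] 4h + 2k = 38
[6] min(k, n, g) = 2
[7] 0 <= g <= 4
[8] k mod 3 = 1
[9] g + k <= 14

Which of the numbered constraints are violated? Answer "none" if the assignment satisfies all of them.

No — constraints 3, 6, and 7 are not satisfied.

[1] max(6, 7, 6) = 7  true
[2] 4h + 4k = 4(6) + 4(7) = 52  true
[3] h = 6 ≠ 5 and n = 3 ≠ 4; both disjuncts false  false
[4] n + h = 3 + 6 = 9; 9 < 11  true
[5] 4h + 2k = 4(6) + 2(7) = 38  true
[6] min(7, 3, 6) = 3, not 2  false
[7] g = 6 is outside [0, 4]  false
[8] 7 mod 3 = 1  true
[9] g + k = 6 + 7 = 13; 13 ≤ 14  true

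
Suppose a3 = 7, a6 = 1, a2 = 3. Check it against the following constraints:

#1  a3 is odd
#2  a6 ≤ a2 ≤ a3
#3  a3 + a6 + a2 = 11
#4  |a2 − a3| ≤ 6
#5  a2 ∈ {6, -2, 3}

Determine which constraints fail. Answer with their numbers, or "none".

The assignment satisfies every constraint.

#1 a3 = 7 is odd  ✔
#2 values 1 ≤ 3 ≤ 7  ✔
#3 a3 + a6 + a2 = 7 + 1 + 3 = 11  ✔
#4 |3 − 7| = 4; 4 ≤ 6  ✔
#5 a2 = 3 is in {6, -2, 3}  ✔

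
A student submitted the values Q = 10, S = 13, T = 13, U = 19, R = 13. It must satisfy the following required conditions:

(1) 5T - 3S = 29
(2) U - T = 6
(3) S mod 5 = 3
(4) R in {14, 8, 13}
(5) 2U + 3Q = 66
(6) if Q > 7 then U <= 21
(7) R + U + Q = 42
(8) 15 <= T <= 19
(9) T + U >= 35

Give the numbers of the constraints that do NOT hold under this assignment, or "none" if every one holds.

(1) 5T - 3S = 5(13) - 3(13) = 26, not 29 — does not hold.
(2) U - T = 19 - 13 = 6 — holds.
(3) 13 mod 5 = 3 — holds.
(4) R = 13 is in {14, 8, 13} — holds.
(5) 2U + 3Q = 2(19) + 3(10) = 68, not 66 — does not hold.
(6) Q = 10 > 7, so we need U ≤ 21; U = 19 ≤ 21 — holds.
(7) R + U + Q = 13 + 19 + 10 = 42 — holds.
(8) T = 13 is outside [15, 19] — does not hold.
(9) T + U = 13 + 19 = 32; 32 < 35, bound 35 not met — does not hold.

The assignment fails constraints 1, 5, 8, 9.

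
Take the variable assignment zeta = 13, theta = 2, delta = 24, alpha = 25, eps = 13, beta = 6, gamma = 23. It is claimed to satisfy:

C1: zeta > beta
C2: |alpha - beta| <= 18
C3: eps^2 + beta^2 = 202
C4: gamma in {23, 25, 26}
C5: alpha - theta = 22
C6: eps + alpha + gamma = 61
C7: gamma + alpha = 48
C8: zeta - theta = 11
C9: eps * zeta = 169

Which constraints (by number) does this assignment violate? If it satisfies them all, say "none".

Constraints 2, 3, and 5 are violated.

C1: zeta = 13, beta = 6; 13 > 6  OK
C2: |25 - 6| = 19; 19 > 18, exceeds bound 18  FAIL
C3: eps^2 + beta^2 = 13^2 + 6^2 = 169 + 36 = 205, not 202  FAIL
C4: gamma = 23 is in {23, 25, 26}  OK
C5: alpha - theta = 25 - 2 = 23, not 22  FAIL
C6: eps + alpha + gamma = 13 + 25 + 23 = 61  OK
C7: gamma + alpha = 23 + 25 = 48  OK
C8: zeta - theta = 13 - 2 = 11  OK
C9: eps * zeta = 13 * 13 = 169  OK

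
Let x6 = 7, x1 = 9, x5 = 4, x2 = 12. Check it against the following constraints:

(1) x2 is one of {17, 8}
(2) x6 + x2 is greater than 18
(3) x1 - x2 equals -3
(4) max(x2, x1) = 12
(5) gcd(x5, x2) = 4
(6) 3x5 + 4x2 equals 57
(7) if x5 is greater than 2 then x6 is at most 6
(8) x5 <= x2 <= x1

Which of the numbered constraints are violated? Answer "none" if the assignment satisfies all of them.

(1) x2 = 12 is not in {17, 8}  fails
(2) x6 + x2 = 7 + 12 = 19; 19 > 18  holds
(3) x1 - x2 = 9 - 12 = -3  holds
(4) max(12, 9) = 12  holds
(5) gcd(4, 12) = 4  holds
(6) 3x5 + 4x2 = 3(4) + 4(12) = 60, not 57  fails
(7) x5 = 4 > 2, so we need x6 ≤ 6; but x6 = 7 > 6  fails
(8) values 4, 12, 9; x2 = 12 is not <= x1 = 9  fails

Violated: 1, 6, 7, and 8.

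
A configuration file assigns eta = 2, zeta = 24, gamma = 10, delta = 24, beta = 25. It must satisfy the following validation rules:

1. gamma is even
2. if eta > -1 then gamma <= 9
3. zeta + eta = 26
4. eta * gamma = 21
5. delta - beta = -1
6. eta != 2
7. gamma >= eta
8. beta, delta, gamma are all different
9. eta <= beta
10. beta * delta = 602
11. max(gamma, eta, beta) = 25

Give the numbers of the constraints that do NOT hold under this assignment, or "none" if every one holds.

1. gamma = 10 is even — holds.
2. eta = 2 > -1, so we need gamma ≤ 9; but gamma = 10 > 9 — does not hold.
3. zeta + eta = 24 + 2 = 26 — holds.
4. eta * gamma = 2 * 10 = 20, not 21 — does not hold.
5. delta - beta = 24 - 25 = -1 — holds.
6. eta = 2, but 2 is required to differ — does not hold.
7. gamma = 10, eta = 2; 10 ≥ 2 — holds.
8. values 25, 24, 10 are pairwise distinct — holds.
9. eta = 2, beta = 25; 2 ≤ 25 — holds.
10. beta * delta = 25 * 24 = 600, not 602 — does not hold.
11. max(10, 2, 25) = 25 — holds.

Constraints 2, 4, 6, 10 do not hold.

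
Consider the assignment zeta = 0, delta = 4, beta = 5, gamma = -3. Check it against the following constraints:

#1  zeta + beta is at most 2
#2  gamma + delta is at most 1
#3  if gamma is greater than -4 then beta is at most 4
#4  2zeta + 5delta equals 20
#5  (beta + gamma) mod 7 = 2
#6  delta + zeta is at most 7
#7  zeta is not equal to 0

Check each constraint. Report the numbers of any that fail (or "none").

#1 zeta + beta = 0 + 5 = 5; 5 > 2, bound 2 not met — does not hold.
#2 gamma + delta = -3 + 4 = 1; 1 ≤ 1 — holds.
#3 gamma = -3 > -4, so we need beta ≤ 4; but beta = 5 > 4 — does not hold.
#4 2zeta + 5delta = 2(0) + 5(4) = 20 — holds.
#5 beta + gamma = 2; 2 mod 7 = 2 — holds.
#6 delta + zeta = 4 + 0 = 4; 4 ≤ 7 — holds.
#7 zeta = 0, but 0 is required to differ — does not hold.

No — constraints 1, 3, 7 are not satisfied.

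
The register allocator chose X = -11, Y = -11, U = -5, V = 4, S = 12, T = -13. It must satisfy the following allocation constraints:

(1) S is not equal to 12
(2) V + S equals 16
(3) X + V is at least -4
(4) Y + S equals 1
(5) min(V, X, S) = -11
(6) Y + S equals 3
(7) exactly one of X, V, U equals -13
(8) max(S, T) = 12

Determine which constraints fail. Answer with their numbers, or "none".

(1) S = 12, but 12 is required to differ  FAIL
(2) V + S = 4 + 12 = 16  OK
(3) X + V = -11 + 4 = -7; -7 < -4, bound -4 not met  FAIL
(4) Y + S = -11 + 12 = 1  OK
(5) min(4, -11, 12) = -11  OK
(6) Y + S = -11 + 12 = 1, not 3  FAIL
(7) X=-11, V=4, U=-5; 0 of them equal -13, not exactly one  FAIL
(8) max(12, -13) = 12  OK

Constraints 1, 3, 6, 7 do not hold.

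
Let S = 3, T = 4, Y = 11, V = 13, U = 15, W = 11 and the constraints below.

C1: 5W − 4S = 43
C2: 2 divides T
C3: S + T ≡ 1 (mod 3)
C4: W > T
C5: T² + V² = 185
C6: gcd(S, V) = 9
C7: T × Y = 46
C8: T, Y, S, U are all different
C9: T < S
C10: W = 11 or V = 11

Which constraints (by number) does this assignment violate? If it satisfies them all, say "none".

C1: 5W − 4S = 5(11) − 4(3) = 43 — OK.
C2: 4 / 2 = 2, so 2 divides 4 — OK.
C3: S + T = 7; 7 mod 3 = 1 — OK.
C4: W = 11, T = 4; 11 > 4 — OK.
C5: T² + V² = 4² + 13² = 16 + 169 = 185 — OK.
C6: gcd(3, 13) = 1, not 9 — violated.
C7: T × Y = 4 × 11 = 44, not 46 — violated.
C8: values 4, 11, 3, 15 are pairwise distinct — OK.
C9: T = 4, S = 3; 4 ≥ 3 (want <) — violated.
C10: W = 11 = 11 (first disjunct) — OK.

Violated: 6, 7, 9.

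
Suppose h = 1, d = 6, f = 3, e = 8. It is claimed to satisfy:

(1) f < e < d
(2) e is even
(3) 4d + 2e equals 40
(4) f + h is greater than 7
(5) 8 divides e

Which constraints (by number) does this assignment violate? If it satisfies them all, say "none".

(1) values 3, 8, 6; e = 8 is not < d = 6  no
(2) e = 8 is even  yes
(3) 4d + 2e = 4(6) + 2(8) = 40  yes
(4) f + h = 3 + 1 = 4; 4 ≤ 7, bound 7 not met  no
(5) 8 / 8 = 1, so 8 divides 8  yes

No — constraints 1 and 4 are not satisfied.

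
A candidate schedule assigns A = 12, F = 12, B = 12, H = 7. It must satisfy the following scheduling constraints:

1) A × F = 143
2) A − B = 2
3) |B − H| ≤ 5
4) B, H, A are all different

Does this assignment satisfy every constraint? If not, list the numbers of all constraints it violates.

1) A × F = 12 × 12 = 144, not 143 — violated.
2) A − B = 12 − 12 = 0, not 2 — violated.
3) |12 − 7| = 5; 5 ≤ 5 — satisfied.
4) B = A = 12, not all different — violated.

No — constraints 1, 2, 4 are not satisfied.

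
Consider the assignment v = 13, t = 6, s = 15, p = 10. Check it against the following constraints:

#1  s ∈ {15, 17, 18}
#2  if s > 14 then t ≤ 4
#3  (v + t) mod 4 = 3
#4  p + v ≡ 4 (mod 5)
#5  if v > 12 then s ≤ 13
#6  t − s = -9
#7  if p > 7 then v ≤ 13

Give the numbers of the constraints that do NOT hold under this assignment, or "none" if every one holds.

#1 s = 15 is in {15, 17, 18} — holds.
#2 s = 15 > 14, so we need t ≤ 4; but t = 6 > 4 — fails.
#3 v + t = 19; 19 mod 4 = 3 — holds.
#4 p + v = 23; 23 mod 5 = 3, not 4 — fails.
#5 v = 13 > 12, so we need s ≤ 13; but s = 15 > 13 — fails.
#6 t − s = 6 − 15 = -9 — holds.
#7 p = 10 > 7, so we need v ≤ 13; v = 13 ≤ 13 — holds.

No — constraints 2, 4, and 5 are not satisfied.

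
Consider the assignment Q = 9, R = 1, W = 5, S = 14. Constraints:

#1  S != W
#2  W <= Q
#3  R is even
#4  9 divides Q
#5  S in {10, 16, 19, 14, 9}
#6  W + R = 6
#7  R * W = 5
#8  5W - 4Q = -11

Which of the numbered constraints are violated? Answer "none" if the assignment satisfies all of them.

Constraint 3 is violated.

#1 S = 14, W = 5; distinct — satisfied.
#2 W = 5, Q = 9; 5 ≤ 9 — satisfied.
#3 R = 1 is odd — violated.
#4 9 / 9 = 1, so 9 divides 9 — satisfied.
#5 S = 14 is in {10, 16, 19, 14, 9} — satisfied.
#6 W + R = 5 + 1 = 6 — satisfied.
#7 R * W = 1 * 5 = 5 — satisfied.
#8 5W - 4Q = 5(5) - 4(9) = -11 — satisfied.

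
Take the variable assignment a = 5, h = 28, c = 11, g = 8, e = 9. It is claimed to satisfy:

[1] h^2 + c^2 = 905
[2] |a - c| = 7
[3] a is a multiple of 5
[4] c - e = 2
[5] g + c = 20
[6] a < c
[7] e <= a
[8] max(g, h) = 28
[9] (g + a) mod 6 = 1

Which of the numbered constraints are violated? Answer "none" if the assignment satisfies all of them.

The assignment fails constraints 2, 5, 7.

[1] h^2 + c^2 = 28^2 + 11^2 = 784 + 121 = 905  OK
[2] |5 - 11| = 6, not 7  FAIL
[3] 5 / 5 = 1, so 5 divides 5  OK
[4] c - e = 11 - 9 = 2  OK
[5] g + c = 8 + 11 = 19, not 20  FAIL
[6] a = 5, c = 11; 5 < 11  OK
[7] e = 9, a = 5; 9 > 5 (want ≤)  FAIL
[8] max(8, 28) = 28  OK
[9] g + a = 13; 13 mod 6 = 1  OK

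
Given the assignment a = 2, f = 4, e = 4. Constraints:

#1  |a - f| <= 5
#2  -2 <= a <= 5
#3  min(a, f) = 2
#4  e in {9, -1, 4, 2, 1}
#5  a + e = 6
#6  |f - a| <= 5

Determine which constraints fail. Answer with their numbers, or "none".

No violations.

#1 |2 - 4| = 2; 2 ≤ 5 — OK.
#2 a = 2 lies in [-2, 5] — OK.
#3 min(2, 4) = 2 — OK.
#4 e = 4 is in {9, -1, 4, 2, 1} — OK.
#5 a + e = 2 + 4 = 6 — OK.
#6 |4 - 2| = 2; 2 ≤ 5 — OK.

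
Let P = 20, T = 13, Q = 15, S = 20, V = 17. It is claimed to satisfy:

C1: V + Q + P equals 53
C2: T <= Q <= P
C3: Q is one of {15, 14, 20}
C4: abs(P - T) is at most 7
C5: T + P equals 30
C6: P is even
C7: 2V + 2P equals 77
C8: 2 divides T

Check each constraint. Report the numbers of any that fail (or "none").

C1: V + Q + P = 17 + 15 + 20 = 52, not 53  FAIL
C2: values 13 <= 15 <= 20  OK
C3: Q = 15 is in {15, 14, 20}  OK
C4: abs(20 - 13) = 7; 7 ≤ 7  OK
C5: T + P = 13 + 20 = 33, not 30  FAIL
C6: P = 20 is even  OK
C7: 2V + 2P = 2(17) + 2(20) = 74, not 77  FAIL
C8: 13 = 2*6 + 1, so 2 does not divide 13  FAIL

No — constraints 1, 5, 7, 8 are not satisfied.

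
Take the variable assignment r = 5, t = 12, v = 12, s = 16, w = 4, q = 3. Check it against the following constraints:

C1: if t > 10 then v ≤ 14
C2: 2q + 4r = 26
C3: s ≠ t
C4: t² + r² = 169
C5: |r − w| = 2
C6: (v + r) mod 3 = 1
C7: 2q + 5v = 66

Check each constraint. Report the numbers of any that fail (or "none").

Constraints 5, 6 do not hold.

C1: t = 12 > 10, so we need v ≤ 14; v = 12 ≤ 14 — OK.
C2: 2q + 4r = 2(3) + 4(5) = 26 — OK.
C3: s = 16, t = 12; distinct — OK.
C4: t² + r² = 12² + 5² = 144 + 25 = 169 — OK.
C5: |5 − 4| = 1, not 2 — violated.
C6: v + r = 17; 17 mod 3 = 2, not 1 — violated.
C7: 2q + 5v = 2(3) + 5(12) = 66 — OK.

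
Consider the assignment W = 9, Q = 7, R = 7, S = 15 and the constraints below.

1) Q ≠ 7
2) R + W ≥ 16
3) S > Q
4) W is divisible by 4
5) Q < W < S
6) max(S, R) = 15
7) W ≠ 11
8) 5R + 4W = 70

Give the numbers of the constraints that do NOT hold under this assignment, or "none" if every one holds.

Constraints 1, 4, and 8 are violated.

1) Q = 7, but 7 is required to differ — does not hold.
2) R + W = 7 + 9 = 16; 16 ≥ 16 — holds.
3) S = 15, Q = 7; 15 > 7 — holds.
4) 9 = 4×2 + 1, so 4 does not divide 9 — does not hold.
5) values 7 < 9 < 15 — holds.
6) max(15, 7) = 15 — holds.
7) W = 9, and 9 ≠ 11 — holds.
8) 5R + 4W = 5(7) + 4(9) = 71, not 70 — does not hold.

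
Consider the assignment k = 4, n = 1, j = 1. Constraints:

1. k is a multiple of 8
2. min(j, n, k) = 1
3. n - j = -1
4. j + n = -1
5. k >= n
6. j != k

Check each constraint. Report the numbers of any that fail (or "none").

1. 4 = 8*0 + 4, so 8 does not divide 4  ✘
2. min(1, 1, 4) = 1  ✔
3. n - j = 1 - 1 = 0, not -1  ✘
4. j + n = 1 + 1 = 2, not -1  ✘
5. k = 4, n = 1; 4 ≥ 1  ✔
6. j = 1, k = 4; distinct  ✔

Constraints 1, 3, 4 are violated.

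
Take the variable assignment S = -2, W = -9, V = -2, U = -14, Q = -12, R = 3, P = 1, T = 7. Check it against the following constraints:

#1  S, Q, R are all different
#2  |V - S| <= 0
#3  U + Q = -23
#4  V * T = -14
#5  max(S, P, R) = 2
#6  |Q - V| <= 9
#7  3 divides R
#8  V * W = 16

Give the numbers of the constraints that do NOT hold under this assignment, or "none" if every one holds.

#1 values -2, -12, 3 are pairwise distinct — satisfied.
#2 |-2 - (-2)| = 0; 0 ≤ 0 — satisfied.
#3 U + Q = -14 + (-12) = -26, not -23 — violated.
#4 V * T = -2 * 7 = -14 — satisfied.
#5 max(-2, 1, 3) = 3, not 2 — violated.
#6 |-12 - (-2)| = 10; 10 > 9, exceeds bound 9 — violated.
#7 3 / 3 = 1, so 3 divides 3 — satisfied.
#8 V * W = -2 * (-9) = 18, not 16 — violated.

Constraints 3, 5, 6, and 8 do not hold.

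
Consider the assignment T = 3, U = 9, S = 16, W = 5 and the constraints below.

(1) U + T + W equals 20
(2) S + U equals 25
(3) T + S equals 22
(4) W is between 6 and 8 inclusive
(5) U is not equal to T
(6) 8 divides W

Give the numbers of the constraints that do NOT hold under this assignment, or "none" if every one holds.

(1) U + T + W = 9 + 3 + 5 = 17, not 20 — fails.
(2) S + U = 16 + 9 = 25 — holds.
(3) T + S = 3 + 16 = 19, not 22 — fails.
(4) W = 5 is outside [6, 8] — fails.
(5) U = 9, T = 3; distinct — holds.
(6) 5 = 8*0 + 5, so 8 does not divide 5 — fails.

Constraints 1, 3, 4, 6 do not hold.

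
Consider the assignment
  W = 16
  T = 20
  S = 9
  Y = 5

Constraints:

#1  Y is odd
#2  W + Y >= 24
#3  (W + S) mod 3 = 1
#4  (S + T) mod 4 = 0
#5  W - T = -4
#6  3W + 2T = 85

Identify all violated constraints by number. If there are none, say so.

#1 Y = 5 is odd — holds.
#2 W + Y = 16 + 5 = 21; 21 < 24, bound 24 not met — fails.
#3 W + S = 25; 25 mod 3 = 1 — holds.
#4 S + T = 29; 29 mod 4 = 1, not 0 — fails.
#5 W - T = 16 - 20 = -4 — holds.
#6 3W + 2T = 3(16) + 2(20) = 88, not 85 — fails.

Constraints 2, 4, and 6 do not hold.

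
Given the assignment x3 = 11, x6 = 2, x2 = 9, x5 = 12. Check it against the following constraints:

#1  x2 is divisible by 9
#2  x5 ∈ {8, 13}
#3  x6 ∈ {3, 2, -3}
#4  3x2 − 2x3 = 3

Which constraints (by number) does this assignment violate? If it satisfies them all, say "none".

No — constraints 2, 4 are not satisfied.

#1 9 / 9 = 1, so 9 divides 9 — OK.
#2 x5 = 12 is not in {8, 13} — violated.
#3 x6 = 2 is in {3, 2, -3} — OK.
#4 3x2 − 2x3 = 3(9) − 2(11) = 5, not 3 — violated.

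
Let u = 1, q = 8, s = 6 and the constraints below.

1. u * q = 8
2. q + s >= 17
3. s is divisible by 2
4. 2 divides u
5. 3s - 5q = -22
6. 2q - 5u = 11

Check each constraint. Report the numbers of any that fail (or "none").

1. u * q = 1 * 8 = 8  holds
2. q + s = 8 + 6 = 14; 14 < 17, bound 17 not met  fails
3. 6 / 2 = 3, so 2 divides 6  holds
4. 1 = 2*0 + 1, so 2 does not divide 1  fails
5. 3s - 5q = 3(6) - 5(8) = -22  holds
6. 2q - 5u = 2(8) - 5(1) = 11  holds

No — constraints 2, 4 are not satisfied.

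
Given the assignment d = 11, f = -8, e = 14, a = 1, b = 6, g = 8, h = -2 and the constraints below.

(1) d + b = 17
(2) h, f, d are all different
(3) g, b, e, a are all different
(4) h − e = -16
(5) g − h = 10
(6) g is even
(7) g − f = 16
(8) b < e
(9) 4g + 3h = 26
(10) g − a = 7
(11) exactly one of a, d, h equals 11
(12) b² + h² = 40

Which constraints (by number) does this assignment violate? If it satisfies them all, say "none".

(1) d + b = 11 + 6 = 17 — holds.
(2) values -2, -8, 11 are pairwise distinct — holds.
(3) values 8, 6, 14, 1 are pairwise distinct — holds.
(4) h − e = -2 − 14 = -16 — holds.
(5) g − h = 8 − (-2) = 10 — holds.
(6) g = 8 is even — holds.
(7) g − f = 8 − (-8) = 16 — holds.
(8) b = 6, e = 14; 6 < 14 — holds.
(9) 4g + 3h = 4(8) + 3(-2) = 26 — holds.
(10) g − a = 8 − 1 = 7 — holds.
(11) a=1, d=11, h=-2; 1 of them equals 11 — holds.
(12) b² + h² = 6² + (-2)² = 36 + 4 = 40 — holds.

Yes — all constraints hold.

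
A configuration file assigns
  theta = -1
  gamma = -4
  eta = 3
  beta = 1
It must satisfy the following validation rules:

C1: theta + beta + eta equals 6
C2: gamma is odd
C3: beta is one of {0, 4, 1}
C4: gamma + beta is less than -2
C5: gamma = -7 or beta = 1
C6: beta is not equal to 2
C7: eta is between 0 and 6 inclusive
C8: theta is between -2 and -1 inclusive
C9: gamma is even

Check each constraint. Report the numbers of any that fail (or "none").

C1: theta + beta + eta = -1 + 1 + 3 = 3, not 6 — does not hold.
C2: gamma = -4 is even — does not hold.
C3: beta = 1 is in {0, 4, 1} — holds.
C4: gamma + beta = -4 + 1 = -3; -3 < -2 — holds.
C5: gamma = -4 ≠ -7, but beta = 1 = 1 (second disjunct) — holds.
C6: beta = 1, and 1 ≠ 2 — holds.
C7: eta = 3 lies in [0, 6] — holds.
C8: theta = -1 lies in [-2, -1] — holds.
C9: gamma = -4 is even — holds.

The assignment fails constraints 1 and 2.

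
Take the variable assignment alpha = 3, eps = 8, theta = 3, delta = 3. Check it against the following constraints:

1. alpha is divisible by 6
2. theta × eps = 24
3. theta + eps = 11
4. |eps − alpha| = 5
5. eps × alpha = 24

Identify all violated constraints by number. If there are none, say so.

1. 3 = 6×0 + 3, so 6 does not divide 3  no
2. theta × eps = 3 × 8 = 24  yes
3. theta + eps = 3 + 8 = 11  yes
4. |8 − 3| = 5  yes
5. eps × alpha = 8 × 3 = 24  yes

The assignment fails constraint 1.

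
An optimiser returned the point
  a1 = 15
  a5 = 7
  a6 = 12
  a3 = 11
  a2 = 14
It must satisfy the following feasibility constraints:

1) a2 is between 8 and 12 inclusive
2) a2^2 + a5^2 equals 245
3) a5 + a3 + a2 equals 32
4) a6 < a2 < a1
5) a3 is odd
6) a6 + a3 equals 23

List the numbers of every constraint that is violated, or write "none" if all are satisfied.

1) a2 = 14 is outside [8, 12] — fails.
2) a2^2 + a5^2 = 14^2 + 7^2 = 196 + 49 = 245 — holds.
3) a5 + a3 + a2 = 7 + 11 + 14 = 32 — holds.
4) values 12 < 14 < 15 — holds.
5) a3 = 11 is odd — holds.
6) a6 + a3 = 12 + 11 = 23 — holds.

Violated: 1.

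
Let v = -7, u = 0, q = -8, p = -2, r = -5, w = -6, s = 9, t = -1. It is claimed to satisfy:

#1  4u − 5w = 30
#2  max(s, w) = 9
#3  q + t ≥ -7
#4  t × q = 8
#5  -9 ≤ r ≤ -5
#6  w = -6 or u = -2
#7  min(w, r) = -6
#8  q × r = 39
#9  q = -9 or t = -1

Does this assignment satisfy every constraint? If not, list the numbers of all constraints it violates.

Constraints 3, 8 are violated.

#1 4u − 5w = 4(0) − 5(-6) = 30 — satisfied.
#2 max(9, -6) = 9 — satisfied.
#3 q + t = -8 + (-1) = -9; -9 < -7, bound -7 not met — violated.
#4 t × q = -1 × (-8) = 8 — satisfied.
#5 r = -5 lies in [-9, -5] — satisfied.
#6 w = -6 = -6 (first disjunct) — satisfied.
#7 min(-6, -5) = -6 — satisfied.
#8 q × r = -8 × (-5) = 40, not 39 — violated.
#9 q = -8 ≠ -9, but t = -1 = -1 (second disjunct) — satisfied.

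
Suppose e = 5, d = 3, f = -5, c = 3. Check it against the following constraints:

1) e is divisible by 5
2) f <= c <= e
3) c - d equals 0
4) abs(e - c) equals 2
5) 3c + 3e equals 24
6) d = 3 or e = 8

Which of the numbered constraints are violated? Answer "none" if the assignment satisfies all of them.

1) 5 / 5 = 1, so 5 divides 5  true
2) values -5 <= 3 <= 5  true
3) c - d = 3 - 3 = 0  true
4) abs(5 - 3) = 2  true
5) 3c + 3e = 3(3) + 3(5) = 24  true
6) d = 3 = 3 (first disjunct)  true

None — every constraint holds.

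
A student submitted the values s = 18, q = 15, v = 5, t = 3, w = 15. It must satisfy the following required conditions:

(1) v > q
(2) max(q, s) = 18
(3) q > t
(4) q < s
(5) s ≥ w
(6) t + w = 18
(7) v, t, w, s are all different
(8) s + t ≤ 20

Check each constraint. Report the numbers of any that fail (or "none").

The assignment fails constraints 1 and 8.

(1) v = 5, q = 15; 5 ≤ 15 (want >)  fails
(2) max(15, 18) = 18  holds
(3) q = 15, t = 3; 15 > 3  holds
(4) q = 15, s = 18; 15 < 18  holds
(5) s = 18, w = 15; 18 ≥ 15  holds
(6) t + w = 3 + 15 = 18  holds
(7) values 5, 3, 15, 18 are pairwise distinct  holds
(8) s + t = 18 + 3 = 21; 21 > 20, bound 20 not met  fails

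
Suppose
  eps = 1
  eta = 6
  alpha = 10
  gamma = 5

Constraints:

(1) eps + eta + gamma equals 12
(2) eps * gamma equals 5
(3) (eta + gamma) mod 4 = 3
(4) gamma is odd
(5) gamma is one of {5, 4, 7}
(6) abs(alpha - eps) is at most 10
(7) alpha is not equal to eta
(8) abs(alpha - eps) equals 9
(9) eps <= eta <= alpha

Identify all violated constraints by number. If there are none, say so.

(1) eps + eta + gamma = 1 + 6 + 5 = 12  ✓
(2) eps * gamma = 1 * 5 = 5  ✓
(3) eta + gamma = 11; 11 mod 4 = 3  ✓
(4) gamma = 5 is odd  ✓
(5) gamma = 5 is in {5, 4, 7}  ✓
(6) abs(10 - 1) = 9; 9 ≤ 10  ✓
(7) alpha = 10, eta = 6; distinct  ✓
(8) abs(10 - 1) = 9  ✓
(9) values 1 <= 6 <= 10  ✓

No violations.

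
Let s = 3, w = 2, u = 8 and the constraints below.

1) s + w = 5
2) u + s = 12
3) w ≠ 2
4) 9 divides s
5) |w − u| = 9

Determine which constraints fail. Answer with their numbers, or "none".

1) s + w = 3 + 2 = 5 — OK.
2) u + s = 8 + 3 = 11, not 12 — violated.
3) w = 2, but 2 is required to differ — violated.
4) 3 = 9×0 + 3, so 9 does not divide 3 — violated.
5) |2 − 8| = 6, not 9 — violated.

Constraints 2, 3, 4, 5 do not hold.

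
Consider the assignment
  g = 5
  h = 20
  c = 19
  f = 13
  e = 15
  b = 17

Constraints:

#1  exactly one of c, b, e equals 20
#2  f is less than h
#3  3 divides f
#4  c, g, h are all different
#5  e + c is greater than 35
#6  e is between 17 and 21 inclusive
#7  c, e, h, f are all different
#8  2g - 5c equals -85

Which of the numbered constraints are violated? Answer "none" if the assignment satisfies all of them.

#1 c=19, b=17, e=15; 0 of them equal 20, not exactly one  false
#2 f = 13, h = 20; 13 < 20  true
#3 13 = 3*4 + 1, so 3 does not divide 13  false
#4 values 19, 5, 20 are pairwise distinct  true
#5 e + c = 15 + 19 = 34; 34 ≤ 35, bound 35 not met  false
#6 e = 15 is outside [17, 21]  false
#7 values 19, 15, 20, 13 are pairwise distinct  true
#8 2g - 5c = 2(5) - 5(19) = -85  true

The assignment fails constraints 1, 3, 5, and 6.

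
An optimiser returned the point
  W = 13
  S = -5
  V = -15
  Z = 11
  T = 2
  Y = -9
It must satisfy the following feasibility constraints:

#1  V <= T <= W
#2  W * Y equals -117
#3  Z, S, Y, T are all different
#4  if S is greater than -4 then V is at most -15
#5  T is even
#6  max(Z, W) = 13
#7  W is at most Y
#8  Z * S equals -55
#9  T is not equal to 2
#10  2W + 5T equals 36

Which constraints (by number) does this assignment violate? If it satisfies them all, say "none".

#1 values -15 <= 2 <= 13 — satisfied.
#2 W * Y = 13 * (-9) = -117 — satisfied.
#3 values 11, -5, -9, 2 are pairwise distinct — satisfied.
#4 S = -5, not > -4; antecedent false, conditional vacuously true — satisfied.
#5 T = 2 is even — satisfied.
#6 max(11, 13) = 13 — satisfied.
#7 W = 13, Y = -9; 13 > -9 (want ≤) — violated.
#8 Z * S = 11 * (-5) = -55 — satisfied.
#9 T = 2, but 2 is required to differ — violated.
#10 2W + 5T = 2(13) + 5(2) = 36 — satisfied.

No — constraints 7 and 9 are not satisfied.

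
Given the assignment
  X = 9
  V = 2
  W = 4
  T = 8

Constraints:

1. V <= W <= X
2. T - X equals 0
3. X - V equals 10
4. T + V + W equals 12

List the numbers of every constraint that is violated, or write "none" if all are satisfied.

Violated: 2, 3, and 4.

1. values 2 <= 4 <= 9  yes
2. T - X = 8 - 9 = -1, not 0  no
3. X - V = 9 - 2 = 7, not 10  no
4. T + V + W = 8 + 2 + 4 = 14, not 12  no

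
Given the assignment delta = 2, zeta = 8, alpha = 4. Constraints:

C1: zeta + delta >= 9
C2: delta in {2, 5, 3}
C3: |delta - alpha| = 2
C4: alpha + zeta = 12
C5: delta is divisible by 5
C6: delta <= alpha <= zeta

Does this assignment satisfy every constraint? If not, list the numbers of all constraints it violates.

C1: zeta + delta = 8 + 2 = 10; 10 ≥ 9 — satisfied.
C2: delta = 2 is in {2, 5, 3} — satisfied.
C3: |2 - 4| = 2 — satisfied.
C4: alpha + zeta = 4 + 8 = 12 — satisfied.
C5: 2 = 5*0 + 2, so 5 does not divide 2 — violated.
C6: values 2 <= 4 <= 8 — satisfied.

Constraint 5 is violated.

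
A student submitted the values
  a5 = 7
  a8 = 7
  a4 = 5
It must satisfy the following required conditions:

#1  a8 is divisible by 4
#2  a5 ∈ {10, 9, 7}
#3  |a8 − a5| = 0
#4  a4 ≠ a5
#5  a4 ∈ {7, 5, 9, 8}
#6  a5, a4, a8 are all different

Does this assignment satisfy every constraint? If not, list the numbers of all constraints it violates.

The assignment fails constraints 1, 6.

#1 7 = 4×1 + 3, so 4 does not divide 7  no
#2 a5 = 7 is in {10, 9, 7}  yes
#3 |7 − 7| = 0  yes
#4 a4 = 5, a5 = 7; distinct  yes
#5 a4 = 5 is in {7, 5, 9, 8}  yes
#6 a5 = a8 = 7, not all different  no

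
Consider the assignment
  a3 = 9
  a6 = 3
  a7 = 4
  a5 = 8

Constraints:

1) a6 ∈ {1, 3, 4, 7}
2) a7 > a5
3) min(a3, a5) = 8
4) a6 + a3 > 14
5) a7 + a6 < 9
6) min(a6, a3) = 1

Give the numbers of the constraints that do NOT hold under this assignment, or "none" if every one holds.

Constraints 2, 4, and 6 do not hold.

1) a6 = 3 is in {1, 3, 4, 7}  OK
2) a7 = 4, a5 = 8; 4 ≤ 8 (want >)  FAIL
3) min(9, 8) = 8  OK
4) a6 + a3 = 3 + 9 = 12; 12 ≤ 14, bound 14 not met  FAIL
5) a7 + a6 = 4 + 3 = 7; 7 < 9  OK
6) min(3, 9) = 3, not 1  FAIL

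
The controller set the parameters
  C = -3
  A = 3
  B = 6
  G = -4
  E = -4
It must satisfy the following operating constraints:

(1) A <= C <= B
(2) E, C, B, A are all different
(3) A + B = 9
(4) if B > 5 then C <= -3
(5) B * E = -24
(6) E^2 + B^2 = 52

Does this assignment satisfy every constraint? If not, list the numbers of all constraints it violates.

No — constraint 1 is not satisfied.

(1) values 3, -3, 6; A = 3 is not <= C = -3  FAIL
(2) values -4, -3, 6, 3 are pairwise distinct  OK
(3) A + B = 3 + 6 = 9  OK
(4) B = 6 > 5, so we need C ≤ -3; C = -3 ≤ -3  OK
(5) B * E = 6 * (-4) = -24  OK
(6) E^2 + B^2 = (-4)^2 + 6^2 = 16 + 36 = 52  OK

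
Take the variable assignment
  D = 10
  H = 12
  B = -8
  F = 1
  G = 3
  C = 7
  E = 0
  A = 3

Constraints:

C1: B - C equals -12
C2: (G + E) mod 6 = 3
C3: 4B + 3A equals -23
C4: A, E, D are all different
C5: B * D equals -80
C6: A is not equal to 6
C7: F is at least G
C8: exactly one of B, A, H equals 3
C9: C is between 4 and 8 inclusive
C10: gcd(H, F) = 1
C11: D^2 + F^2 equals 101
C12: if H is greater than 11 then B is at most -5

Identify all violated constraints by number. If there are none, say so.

No — constraints 1 and 7 are not satisfied.

C1: B - C = -8 - 7 = -15, not -12 — violated.
C2: G + E = 3; 3 mod 6 = 3 — satisfied.
C3: 4B + 3A = 4(-8) + 3(3) = -23 — satisfied.
C4: values 3, 0, 10 are pairwise distinct — satisfied.
C5: B * D = -8 * 10 = -80 — satisfied.
C6: A = 3, and 3 ≠ 6 — satisfied.
C7: F = 1, G = 3; 1 < 3 (want ≥) — violated.
C8: B=-8, A=3, H=12; 1 of them equals 3 — satisfied.
C9: C = 7 lies in [4, 8] — satisfied.
C10: gcd(12, 1) = 1 — satisfied.
C11: D^2 + F^2 = 10^2 + 1^2 = 100 + 1 = 101 — satisfied.
C12: H = 12 > 11, so we need B ≤ -5; B = -8 ≤ -5 — satisfied.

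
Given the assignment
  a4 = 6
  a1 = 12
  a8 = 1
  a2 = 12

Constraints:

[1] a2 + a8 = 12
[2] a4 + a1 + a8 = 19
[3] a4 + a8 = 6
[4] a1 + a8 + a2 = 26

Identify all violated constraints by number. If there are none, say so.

[1] a2 + a8 = 12 + 1 = 13, not 12 — fails.
[2] a4 + a1 + a8 = 6 + 12 + 1 = 19 — holds.
[3] a4 + a8 = 6 + 1 = 7, not 6 — fails.
[4] a1 + a8 + a2 = 12 + 1 + 12 = 25, not 26 — fails.

The assignment fails constraints 1, 3, 4.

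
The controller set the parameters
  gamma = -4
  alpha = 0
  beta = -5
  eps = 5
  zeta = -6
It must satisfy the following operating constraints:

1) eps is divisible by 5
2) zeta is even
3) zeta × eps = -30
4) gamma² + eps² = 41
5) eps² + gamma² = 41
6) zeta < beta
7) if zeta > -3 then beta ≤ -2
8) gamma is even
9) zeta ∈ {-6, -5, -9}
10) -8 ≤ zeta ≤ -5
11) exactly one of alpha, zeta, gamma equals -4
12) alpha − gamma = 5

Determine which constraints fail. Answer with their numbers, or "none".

1) 5 / 5 = 1, so 5 divides 5  ✓
2) zeta = -6 is even  ✓
3) zeta × eps = -6 × 5 = -30  ✓
4) gamma² + eps² = (-4)² + 5² = 16 + 25 = 41  ✓
5) eps² + gamma² = 5² + (-4)² = 25 + 16 = 41  ✓
6) zeta = -6, beta = -5; -6 < -5  ✓
7) zeta = -6, not > -3; antecedent false, conditional vacuously true  ✓
8) gamma = -4 is even  ✓
9) zeta = -6 is in {-6, -5, -9}  ✓
10) zeta = -6 lies in [-8, -5]  ✓
11) alpha=0, zeta=-6, gamma=-4; 1 of them equals -4  ✓
12) alpha − gamma = 0 − (-4) = 4, not 5  ✗

Violated: 12.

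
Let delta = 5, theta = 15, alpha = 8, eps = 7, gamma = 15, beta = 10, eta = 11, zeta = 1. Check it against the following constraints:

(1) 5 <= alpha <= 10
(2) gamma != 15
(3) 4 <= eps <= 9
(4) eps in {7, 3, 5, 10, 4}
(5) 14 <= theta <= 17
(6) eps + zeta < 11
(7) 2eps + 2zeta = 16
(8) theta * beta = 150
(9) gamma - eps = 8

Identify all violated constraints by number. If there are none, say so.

The assignment fails constraint 2.

(1) alpha = 8 lies in [5, 10] — holds.
(2) gamma = 15, but 15 is required to differ — does not hold.
(3) eps = 7 lies in [4, 9] — holds.
(4) eps = 7 is in {7, 3, 5, 10, 4} — holds.
(5) theta = 15 lies in [14, 17] — holds.
(6) eps + zeta = 7 + 1 = 8; 8 < 11 — holds.
(7) 2eps + 2zeta = 2(7) + 2(1) = 16 — holds.
(8) theta * beta = 15 * 10 = 150 — holds.
(9) gamma - eps = 15 - 7 = 8 — holds.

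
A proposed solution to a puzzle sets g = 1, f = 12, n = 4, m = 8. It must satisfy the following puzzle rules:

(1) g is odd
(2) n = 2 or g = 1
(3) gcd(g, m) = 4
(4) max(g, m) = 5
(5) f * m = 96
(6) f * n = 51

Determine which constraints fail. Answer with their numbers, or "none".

Constraints 3, 4, 6 are violated.

(1) g = 1 is odd — satisfied.
(2) n = 4 ≠ 2, but g = 1 = 1 (second disjunct) — satisfied.
(3) gcd(1, 8) = 1, not 4 — violated.
(4) max(1, 8) = 8, not 5 — violated.
(5) f * m = 12 * 8 = 96 — satisfied.
(6) f * n = 12 * 4 = 48, not 51 — violated.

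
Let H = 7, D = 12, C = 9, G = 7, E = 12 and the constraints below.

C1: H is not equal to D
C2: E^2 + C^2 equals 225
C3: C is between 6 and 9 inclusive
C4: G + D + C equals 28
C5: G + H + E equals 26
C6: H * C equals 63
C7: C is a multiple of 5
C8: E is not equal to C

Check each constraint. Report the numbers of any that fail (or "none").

The assignment fails constraint 7.

C1: H = 7, D = 12; distinct — holds.
C2: E^2 + C^2 = 12^2 + 9^2 = 144 + 81 = 225 — holds.
C3: C = 9 lies in [6, 9] — holds.
C4: G + D + C = 7 + 12 + 9 = 28 — holds.
C5: G + H + E = 7 + 7 + 12 = 26 — holds.
C6: H * C = 7 * 9 = 63 — holds.
C7: 9 = 5*1 + 4, so 5 does not divide 9 — does not hold.
C8: E = 12, C = 9; distinct — holds.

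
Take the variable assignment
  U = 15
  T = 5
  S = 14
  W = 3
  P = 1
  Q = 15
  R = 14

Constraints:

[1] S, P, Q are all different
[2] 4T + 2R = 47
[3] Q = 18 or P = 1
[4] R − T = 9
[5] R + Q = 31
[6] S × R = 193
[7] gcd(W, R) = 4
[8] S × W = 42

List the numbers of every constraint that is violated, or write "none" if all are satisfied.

[1] values 14, 1, 15 are pairwise distinct  ✔
[2] 4T + 2R = 4(5) + 2(14) = 48, not 47  ✘
[3] Q = 15 ≠ 18, but P = 1 = 1 (second disjunct)  ✔
[4] R − T = 14 − 5 = 9  ✔
[5] R + Q = 14 + 15 = 29, not 31  ✘
[6] S × R = 14 × 14 = 196, not 193  ✘
[7] gcd(3, 14) = 1, not 4  ✘
[8] S × W = 14 × 3 = 42  ✔

Violated: 2, 5, 6, 7.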